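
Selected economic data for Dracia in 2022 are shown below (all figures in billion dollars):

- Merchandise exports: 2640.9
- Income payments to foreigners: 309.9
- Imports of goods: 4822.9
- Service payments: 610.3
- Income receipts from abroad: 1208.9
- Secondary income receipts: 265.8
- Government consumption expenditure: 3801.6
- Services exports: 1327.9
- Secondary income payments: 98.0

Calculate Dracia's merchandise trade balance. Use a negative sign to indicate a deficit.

Goods balance = 2640.9 - 4822.9 = -2182.0

-2182.0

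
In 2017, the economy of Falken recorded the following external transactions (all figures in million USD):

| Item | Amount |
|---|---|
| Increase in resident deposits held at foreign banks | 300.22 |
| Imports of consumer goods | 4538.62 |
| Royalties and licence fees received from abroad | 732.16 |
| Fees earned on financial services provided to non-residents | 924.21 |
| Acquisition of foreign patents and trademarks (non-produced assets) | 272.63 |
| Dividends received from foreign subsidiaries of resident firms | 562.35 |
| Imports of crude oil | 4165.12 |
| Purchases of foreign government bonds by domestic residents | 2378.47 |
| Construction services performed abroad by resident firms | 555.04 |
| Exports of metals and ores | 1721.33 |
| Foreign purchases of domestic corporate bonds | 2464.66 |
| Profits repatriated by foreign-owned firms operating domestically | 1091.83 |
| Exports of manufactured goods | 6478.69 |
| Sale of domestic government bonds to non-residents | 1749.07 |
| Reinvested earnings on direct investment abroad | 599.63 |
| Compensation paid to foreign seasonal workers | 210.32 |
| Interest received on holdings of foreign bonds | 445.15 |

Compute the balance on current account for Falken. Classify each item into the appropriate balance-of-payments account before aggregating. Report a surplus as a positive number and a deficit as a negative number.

Goods: -4538.62 + 1721.33 - 4165.12 + 6478.69 = -503.72
Services: 555.04 + 924.21 + 732.16 = 2211.41
Primary income: 562.35 - 1091.83 - 210.32 + 445.15 + 599.63 = 304.98
Current account = (-503.72) + 2211.41 + 304.98 = 2012.67
(Excluded from the current account — financial account: increase in resident deposits held at foreign banks 300.22, purchases of foreign government bonds by domestic residents 2378.47, foreign purchases of domestic corporate bonds 2464.66, sale of domestic government bonds to non-residents 1749.07; capital account: acquisition of foreign patents and trademarks (non-produced assets) 272.63.)

2012.67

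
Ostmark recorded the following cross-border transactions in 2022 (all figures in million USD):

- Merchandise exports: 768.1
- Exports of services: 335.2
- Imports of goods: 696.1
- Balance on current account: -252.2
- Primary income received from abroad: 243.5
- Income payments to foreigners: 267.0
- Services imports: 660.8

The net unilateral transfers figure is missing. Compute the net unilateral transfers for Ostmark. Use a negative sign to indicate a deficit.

Current account = goods balance + services balance + net primary income + net secondary income
Sum of the known components = -277.1
Net unilateral transfers = CA - (known components) = -252.2 - (-277.1) = 24.9

24.9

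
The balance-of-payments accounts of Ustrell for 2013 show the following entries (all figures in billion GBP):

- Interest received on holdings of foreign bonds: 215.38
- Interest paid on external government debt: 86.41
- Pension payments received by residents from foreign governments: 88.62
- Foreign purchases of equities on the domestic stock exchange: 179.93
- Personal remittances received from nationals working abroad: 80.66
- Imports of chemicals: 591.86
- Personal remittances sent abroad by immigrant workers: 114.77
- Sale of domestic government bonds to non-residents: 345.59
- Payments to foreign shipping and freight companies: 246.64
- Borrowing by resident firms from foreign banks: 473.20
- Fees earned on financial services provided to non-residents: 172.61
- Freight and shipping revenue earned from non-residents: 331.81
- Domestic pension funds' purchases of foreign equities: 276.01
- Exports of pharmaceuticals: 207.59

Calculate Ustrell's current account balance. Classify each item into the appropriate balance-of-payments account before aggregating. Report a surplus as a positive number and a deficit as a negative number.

56.99

Goods: 207.59 - 591.86 = -384.27
Services: 331.81 + 172.61 - 246.64 = 257.78
Primary income: -86.41 + 215.38 = 128.97
Secondary income: -114.77 + 80.66 + 88.62 = 54.51
Current account = (-384.27) + 257.78 + 128.97 + 54.51 = 56.99
(Excluded from the current account — financial account: foreign purchases of equities on the domestic stock exchange 179.93, sale of domestic government bonds to non-residents 345.59, borrowing by resident firms from foreign banks 473.20, domestic pension funds' purchases of foreign equities 276.01.)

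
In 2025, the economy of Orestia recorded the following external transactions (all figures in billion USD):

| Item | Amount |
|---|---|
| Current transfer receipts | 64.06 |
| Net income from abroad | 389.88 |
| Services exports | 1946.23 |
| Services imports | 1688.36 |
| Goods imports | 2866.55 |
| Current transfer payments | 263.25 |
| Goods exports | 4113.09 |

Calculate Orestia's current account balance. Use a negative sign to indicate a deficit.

1695.10

Goods balance = 4113.09 - 2866.55 = 1246.54
Services balance = 1946.23 - 1688.36 = 257.87
Trade balance (goods + services) = 1246.54 + 257.87 = 1504.41
Net primary income = 389.88
Net secondary income = 64.06 - 263.25 = -199.19
Current account = 1504.41 + 389.88 + (-199.19) = 1695.10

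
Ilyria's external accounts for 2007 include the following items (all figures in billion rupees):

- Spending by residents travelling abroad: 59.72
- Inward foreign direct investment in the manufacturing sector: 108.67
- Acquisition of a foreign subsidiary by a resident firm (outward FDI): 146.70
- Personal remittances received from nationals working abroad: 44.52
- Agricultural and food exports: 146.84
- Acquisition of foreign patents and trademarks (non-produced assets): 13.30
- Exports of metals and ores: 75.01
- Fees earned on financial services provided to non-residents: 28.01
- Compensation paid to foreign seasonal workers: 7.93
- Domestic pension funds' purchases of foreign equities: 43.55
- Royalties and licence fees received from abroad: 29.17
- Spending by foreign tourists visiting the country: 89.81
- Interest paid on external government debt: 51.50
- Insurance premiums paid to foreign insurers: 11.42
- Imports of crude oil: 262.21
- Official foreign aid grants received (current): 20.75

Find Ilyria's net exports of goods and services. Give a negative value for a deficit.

35.49

Goods: -262.21 + 75.01 + 146.84 = -40.36
Services: -59.72 + 28.01 - 11.42 + 89.81 + 29.17 = 75.85
Trade balance = -40.36 + 75.85 = 35.49
(Excluded from the trade balance — financial account: inward foreign direct investment in the manufacturing sector 108.67, acquisition of a foreign subsidiary by a resident firm (outward FDI) 146.70, domestic pension funds' purchases of foreign equities 43.55; secondary income: personal remittances received from nationals working abroad 44.52, official foreign aid grants received (current) 20.75; capital account: acquisition of foreign patents and trademarks (non-produced assets) 13.30; primary income: compensation paid to foreign seasonal workers 7.93, interest paid on external government debt 51.50.)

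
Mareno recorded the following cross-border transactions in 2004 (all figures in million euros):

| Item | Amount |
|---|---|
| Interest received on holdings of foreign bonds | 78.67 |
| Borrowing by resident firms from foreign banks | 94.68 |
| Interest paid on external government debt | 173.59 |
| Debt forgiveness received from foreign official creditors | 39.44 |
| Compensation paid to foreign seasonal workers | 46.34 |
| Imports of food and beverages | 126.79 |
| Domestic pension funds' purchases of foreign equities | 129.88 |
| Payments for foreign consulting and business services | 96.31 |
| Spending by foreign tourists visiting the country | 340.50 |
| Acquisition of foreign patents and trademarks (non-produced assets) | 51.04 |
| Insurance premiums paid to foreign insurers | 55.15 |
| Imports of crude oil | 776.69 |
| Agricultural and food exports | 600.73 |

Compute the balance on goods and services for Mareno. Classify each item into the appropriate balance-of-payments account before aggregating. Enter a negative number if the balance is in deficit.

Goods: -776.69 + 600.73 - 126.79 = -302.75
Services: -96.31 + 340.50 - 55.15 = 189.04
Trade balance = -302.75 + 189.04 = -113.71
(Excluded from the trade balance — primary income: interest received on holdings of foreign bonds 78.67, interest paid on external government debt 173.59, compensation paid to foreign seasonal workers 46.34; financial account: borrowing by resident firms from foreign banks 94.68, domestic pension funds' purchases of foreign equities 129.88; capital account: debt forgiveness received from foreign official creditors 39.44, acquisition of foreign patents and trademarks (non-produced assets) 51.04.)

-113.71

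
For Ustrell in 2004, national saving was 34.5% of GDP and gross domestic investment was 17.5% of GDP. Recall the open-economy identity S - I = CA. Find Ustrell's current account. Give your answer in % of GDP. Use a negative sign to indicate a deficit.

CA = S - I = 34.5 - 17.5 = 17.0

17.0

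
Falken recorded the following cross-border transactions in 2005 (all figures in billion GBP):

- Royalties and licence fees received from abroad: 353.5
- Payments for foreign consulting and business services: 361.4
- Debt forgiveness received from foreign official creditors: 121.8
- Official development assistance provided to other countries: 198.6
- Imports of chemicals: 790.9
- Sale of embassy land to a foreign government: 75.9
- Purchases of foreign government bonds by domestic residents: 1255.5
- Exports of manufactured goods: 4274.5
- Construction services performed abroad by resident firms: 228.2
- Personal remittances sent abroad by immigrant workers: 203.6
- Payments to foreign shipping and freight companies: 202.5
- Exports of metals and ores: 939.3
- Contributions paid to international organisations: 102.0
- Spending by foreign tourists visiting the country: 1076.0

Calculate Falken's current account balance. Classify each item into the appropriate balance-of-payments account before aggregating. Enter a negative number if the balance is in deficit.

Goods: 939.3 - 790.9 + 4274.5 = 4422.9
Services: -202.5 - 361.4 + 228.2 + 1076.0 + 353.5 = 1093.8
Secondary income: -102.0 - 198.6 - 203.6 = -504.2
Current account = 4422.9 + 1093.8 + (-504.2) = 5012.5
(Excluded from the current account — capital account: debt forgiveness received from foreign official creditors 121.8, sale of embassy land to a foreign government 75.9; financial account: purchases of foreign government bonds by domestic residents 1255.5.)

5012.5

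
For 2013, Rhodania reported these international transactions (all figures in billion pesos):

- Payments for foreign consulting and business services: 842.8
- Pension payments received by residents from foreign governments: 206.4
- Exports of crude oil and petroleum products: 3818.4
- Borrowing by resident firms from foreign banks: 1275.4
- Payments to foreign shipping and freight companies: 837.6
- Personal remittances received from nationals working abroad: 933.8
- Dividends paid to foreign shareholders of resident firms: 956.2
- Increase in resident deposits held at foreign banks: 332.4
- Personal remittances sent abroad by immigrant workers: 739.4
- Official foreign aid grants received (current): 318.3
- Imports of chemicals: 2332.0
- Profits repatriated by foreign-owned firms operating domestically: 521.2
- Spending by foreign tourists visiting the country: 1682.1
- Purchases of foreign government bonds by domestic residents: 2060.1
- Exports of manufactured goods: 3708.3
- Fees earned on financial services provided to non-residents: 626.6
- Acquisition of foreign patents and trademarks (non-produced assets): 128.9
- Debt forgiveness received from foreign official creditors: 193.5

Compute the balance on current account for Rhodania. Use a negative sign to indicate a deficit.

5064.7

Goods: 3708.3 - 2332.0 + 3818.4 = 5194.7
Services: -842.8 - 837.6 + 626.6 + 1682.1 = 628.3
Primary income: -521.2 - 956.2 = -1477.4
Secondary income: 318.3 + 933.8 - 739.4 + 206.4 = 719.1
Current account = 5194.7 + 628.3 + (-1477.4) + 719.1 = 5064.7
(Excluded from the current account — financial account: borrowing by resident firms from foreign banks 1275.4, increase in resident deposits held at foreign banks 332.4, purchases of foreign government bonds by domestic residents 2060.1; capital account: acquisition of foreign patents and trademarks (non-produced assets) 128.9, debt forgiveness received from foreign official creditors 193.5.)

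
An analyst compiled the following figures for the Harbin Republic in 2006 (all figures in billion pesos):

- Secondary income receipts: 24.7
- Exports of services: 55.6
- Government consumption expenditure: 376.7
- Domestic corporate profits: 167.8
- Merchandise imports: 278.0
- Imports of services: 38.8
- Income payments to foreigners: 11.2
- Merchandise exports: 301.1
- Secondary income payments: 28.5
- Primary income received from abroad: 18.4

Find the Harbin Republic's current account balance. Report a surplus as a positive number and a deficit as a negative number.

Goods balance = 301.1 - 278.0 = 23.1
Services balance = 55.6 - 38.8 = 16.8
Trade balance (goods + services) = 23.1 + 16.8 = 39.9
Net primary income = 18.4 - 11.2 = 7.2
Net secondary income = 24.7 - 28.5 = -3.8
Current account = 39.9 + 7.2 + (-3.8) = 43.3

43.3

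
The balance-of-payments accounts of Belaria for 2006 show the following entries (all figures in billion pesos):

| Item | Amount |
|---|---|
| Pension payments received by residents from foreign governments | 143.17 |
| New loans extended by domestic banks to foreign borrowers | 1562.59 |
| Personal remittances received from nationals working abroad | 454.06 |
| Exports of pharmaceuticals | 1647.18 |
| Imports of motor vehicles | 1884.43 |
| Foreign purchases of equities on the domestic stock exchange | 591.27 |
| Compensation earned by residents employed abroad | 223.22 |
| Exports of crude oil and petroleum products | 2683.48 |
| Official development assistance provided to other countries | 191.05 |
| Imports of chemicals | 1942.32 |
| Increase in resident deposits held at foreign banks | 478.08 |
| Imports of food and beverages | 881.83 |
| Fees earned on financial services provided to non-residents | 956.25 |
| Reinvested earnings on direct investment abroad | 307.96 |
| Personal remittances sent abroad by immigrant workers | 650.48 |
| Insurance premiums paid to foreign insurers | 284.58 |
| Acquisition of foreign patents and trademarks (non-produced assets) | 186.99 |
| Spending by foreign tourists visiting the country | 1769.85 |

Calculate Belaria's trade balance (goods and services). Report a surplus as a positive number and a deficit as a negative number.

Goods: 1647.18 - 1942.32 + 2683.48 - 881.83 - 1884.43 = -377.92
Services: 1769.85 + 956.25 - 284.58 = 2441.52
Trade balance = -377.92 + 2441.52 = 2063.60
(Excluded from the trade balance — secondary income: pension payments received by residents from foreign governments 143.17, personal remittances received from nationals working abroad 454.06, official development assistance provided to other countries 191.05, personal remittances sent abroad by immigrant workers 650.48; financial account: new loans extended by domestic banks to foreign borrowers 1562.59, foreign purchases of equities on the domestic stock exchange 591.27, increase in resident deposits held at foreign banks 478.08; primary income: compensation earned by residents employed abroad 223.22, reinvested earnings on direct investment abroad 307.96; capital account: acquisition of foreign patents and trademarks (non-produced assets) 186.99.)

2063.60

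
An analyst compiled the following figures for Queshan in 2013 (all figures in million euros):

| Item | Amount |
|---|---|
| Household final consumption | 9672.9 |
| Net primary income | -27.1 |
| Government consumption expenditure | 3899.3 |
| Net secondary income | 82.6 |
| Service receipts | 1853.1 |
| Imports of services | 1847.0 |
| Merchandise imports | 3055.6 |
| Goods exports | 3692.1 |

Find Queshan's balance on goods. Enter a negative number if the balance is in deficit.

Goods balance = 3692.1 - 3055.6 = 636.5

636.5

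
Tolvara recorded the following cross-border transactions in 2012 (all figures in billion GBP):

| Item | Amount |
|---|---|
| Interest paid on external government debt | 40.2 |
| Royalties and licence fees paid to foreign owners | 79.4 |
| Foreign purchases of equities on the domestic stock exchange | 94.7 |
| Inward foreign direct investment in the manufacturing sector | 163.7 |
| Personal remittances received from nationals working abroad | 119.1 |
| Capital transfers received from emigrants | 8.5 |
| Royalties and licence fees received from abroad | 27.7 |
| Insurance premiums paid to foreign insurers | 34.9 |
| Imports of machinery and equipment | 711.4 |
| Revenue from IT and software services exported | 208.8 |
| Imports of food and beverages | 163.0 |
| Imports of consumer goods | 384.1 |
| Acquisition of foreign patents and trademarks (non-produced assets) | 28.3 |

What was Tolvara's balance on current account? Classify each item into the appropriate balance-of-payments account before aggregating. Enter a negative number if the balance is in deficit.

Goods: -711.4 - 384.1 - 163.0 = -1258.5
Services: 27.7 + 208.8 - 79.4 - 34.9 = 122.2
Primary income: -40.2
Secondary income: 119.1
Current account = (-1258.5) + 122.2 + (-40.2) + 119.1 = -1057.4
(Excluded from the current account — financial account: foreign purchases of equities on the domestic stock exchange 94.7, inward foreign direct investment in the manufacturing sector 163.7; capital account: capital transfers received from emigrants 8.5, acquisition of foreign patents and trademarks (non-produced assets) 28.3.)

-1057.4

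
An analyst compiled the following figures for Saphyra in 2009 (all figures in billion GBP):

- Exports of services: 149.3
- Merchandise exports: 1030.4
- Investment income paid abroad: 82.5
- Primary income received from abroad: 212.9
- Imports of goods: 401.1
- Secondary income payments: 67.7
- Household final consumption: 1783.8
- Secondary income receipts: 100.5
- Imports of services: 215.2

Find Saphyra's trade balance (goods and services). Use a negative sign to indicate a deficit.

Goods balance = 1030.4 - 401.1 = 629.3
Services balance = 149.3 - 215.2 = -65.9
Trade balance (goods + services) = 629.3 + (-65.9) = 563.4

563.4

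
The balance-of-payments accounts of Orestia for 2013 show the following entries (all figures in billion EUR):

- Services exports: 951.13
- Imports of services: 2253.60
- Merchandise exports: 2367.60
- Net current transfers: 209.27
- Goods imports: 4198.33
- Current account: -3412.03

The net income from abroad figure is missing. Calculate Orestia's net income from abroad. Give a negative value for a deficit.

-488.10

Current account = goods balance + services balance + net primary income + net secondary income
Sum of the known components = -2923.93
Net income from abroad = CA - (known components) = -3412.03 - (-2923.93) = -488.10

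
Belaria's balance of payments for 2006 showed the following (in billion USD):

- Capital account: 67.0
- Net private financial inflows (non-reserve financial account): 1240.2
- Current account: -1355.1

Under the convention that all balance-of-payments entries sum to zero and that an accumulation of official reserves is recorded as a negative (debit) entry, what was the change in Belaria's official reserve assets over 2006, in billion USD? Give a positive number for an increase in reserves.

-47.9

Official reserve transactions balance = -((-1355.1) + 67.0 + 1240.2) = 47.9
An accumulation of reserves is recorded as a debit (negative entry), so the change in the stock of reserves is the negative of that balance.
Change in official reserves = -(47.9) = -47.9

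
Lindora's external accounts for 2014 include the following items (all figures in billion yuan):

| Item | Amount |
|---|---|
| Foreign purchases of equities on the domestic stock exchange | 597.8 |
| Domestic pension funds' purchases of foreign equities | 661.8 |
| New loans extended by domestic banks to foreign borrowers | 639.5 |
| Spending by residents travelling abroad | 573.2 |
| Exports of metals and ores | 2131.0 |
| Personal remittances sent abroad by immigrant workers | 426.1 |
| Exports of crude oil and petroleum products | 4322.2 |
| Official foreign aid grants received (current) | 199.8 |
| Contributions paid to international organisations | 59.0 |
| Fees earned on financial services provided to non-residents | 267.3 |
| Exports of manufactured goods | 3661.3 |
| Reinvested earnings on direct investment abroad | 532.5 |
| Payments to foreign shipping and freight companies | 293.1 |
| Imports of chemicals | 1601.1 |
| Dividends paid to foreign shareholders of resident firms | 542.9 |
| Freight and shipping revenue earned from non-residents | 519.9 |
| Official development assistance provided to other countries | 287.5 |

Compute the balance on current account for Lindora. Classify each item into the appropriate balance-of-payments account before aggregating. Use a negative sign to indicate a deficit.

Goods: 4322.2 + 2131.0 + 3661.3 - 1601.1 = 8513.4
Services: 267.3 + 519.9 - 573.2 - 293.1 = -79.1
Primary income: -542.9 + 532.5 = -10.4
Secondary income: 199.8 - 59.0 - 287.5 - 426.1 = -572.8
Current account = 8513.4 + (-79.1) + (-10.4) + (-572.8) = 7851.1
(Excluded from the current account — financial account: foreign purchases of equities on the domestic stock exchange 597.8, domestic pension funds' purchases of foreign equities 661.8, new loans extended by domestic banks to foreign borrowers 639.5.)

7851.1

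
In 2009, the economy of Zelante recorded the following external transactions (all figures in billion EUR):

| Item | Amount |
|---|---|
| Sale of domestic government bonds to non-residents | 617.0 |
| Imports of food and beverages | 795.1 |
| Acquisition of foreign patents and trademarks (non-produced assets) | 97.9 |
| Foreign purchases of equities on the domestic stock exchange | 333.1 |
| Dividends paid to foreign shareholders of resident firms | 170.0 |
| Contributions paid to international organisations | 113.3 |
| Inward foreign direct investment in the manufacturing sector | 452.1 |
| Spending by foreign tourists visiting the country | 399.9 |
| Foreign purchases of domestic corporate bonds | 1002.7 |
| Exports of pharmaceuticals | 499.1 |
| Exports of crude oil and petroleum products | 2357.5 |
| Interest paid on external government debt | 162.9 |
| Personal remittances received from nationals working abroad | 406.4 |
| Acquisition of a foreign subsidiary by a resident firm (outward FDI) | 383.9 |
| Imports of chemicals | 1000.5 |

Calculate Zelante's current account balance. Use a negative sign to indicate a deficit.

Goods: -795.1 + 2357.5 - 1000.5 + 499.1 = 1061.0
Services: 399.9
Primary income: -162.9 - 170.0 = -332.9
Secondary income: -113.3 + 406.4 = 293.1
Current account = 1061.0 + 399.9 + (-332.9) + 293.1 = 1421.1
(Excluded from the current account — financial account: sale of domestic government bonds to non-residents 617.0, foreign purchases of equities on the domestic stock exchange 333.1, inward foreign direct investment in the manufacturing sector 452.1, foreign purchases of domestic corporate bonds 1002.7, acquisition of a foreign subsidiary by a resident firm (outward FDI) 383.9; capital account: acquisition of foreign patents and trademarks (non-produced assets) 97.9.)

1421.1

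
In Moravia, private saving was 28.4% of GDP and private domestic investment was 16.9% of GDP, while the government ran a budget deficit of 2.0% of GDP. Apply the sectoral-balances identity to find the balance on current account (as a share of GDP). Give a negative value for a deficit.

9.5

By the sectoral-balances identity, CA = (S_private - I) + (T - G).
Private balance = 28.4 - 16.9 = 11.5
Government balance (T - G) = -2.0
CA = 11.5 + (-2.0) = 9.5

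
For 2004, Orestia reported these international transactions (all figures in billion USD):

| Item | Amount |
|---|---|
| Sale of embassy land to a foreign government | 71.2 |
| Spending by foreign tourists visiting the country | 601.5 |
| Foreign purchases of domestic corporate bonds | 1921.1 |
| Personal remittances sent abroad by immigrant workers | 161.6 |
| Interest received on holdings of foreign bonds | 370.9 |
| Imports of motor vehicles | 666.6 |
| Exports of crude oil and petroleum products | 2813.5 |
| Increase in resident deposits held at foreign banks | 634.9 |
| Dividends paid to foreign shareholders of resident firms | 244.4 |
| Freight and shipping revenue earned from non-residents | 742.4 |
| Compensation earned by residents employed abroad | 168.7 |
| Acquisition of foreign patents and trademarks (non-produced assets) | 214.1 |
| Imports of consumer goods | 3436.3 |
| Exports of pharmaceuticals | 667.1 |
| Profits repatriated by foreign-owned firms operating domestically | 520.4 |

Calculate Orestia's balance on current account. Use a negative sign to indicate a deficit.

Goods: -666.6 + 667.1 + 2813.5 - 3436.3 = -622.3
Services: 601.5 + 742.4 = 1343.9
Primary income: -520.4 - 244.4 + 370.9 + 168.7 = -225.2
Secondary income: -161.6
Current account = (-622.3) + 1343.9 + (-225.2) + (-161.6) = 334.8
(Excluded from the current account — capital account: sale of embassy land to a foreign government 71.2, acquisition of foreign patents and trademarks (non-produced assets) 214.1; financial account: foreign purchases of domestic corporate bonds 1921.1, increase in resident deposits held at foreign banks 634.9.)

334.8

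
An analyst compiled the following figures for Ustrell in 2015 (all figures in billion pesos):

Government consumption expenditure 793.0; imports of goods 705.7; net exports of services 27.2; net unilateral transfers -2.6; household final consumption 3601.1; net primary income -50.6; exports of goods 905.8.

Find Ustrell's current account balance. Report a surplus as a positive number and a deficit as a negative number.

174.1

Goods balance = 905.8 - 705.7 = 200.1
Services balance = 27.2
Trade balance (goods + services) = 200.1 + 27.2 = 227.3
Net primary income = -50.6
Net secondary income = -2.6
Current account = 227.3 + (-50.6) + (-2.6) = 174.1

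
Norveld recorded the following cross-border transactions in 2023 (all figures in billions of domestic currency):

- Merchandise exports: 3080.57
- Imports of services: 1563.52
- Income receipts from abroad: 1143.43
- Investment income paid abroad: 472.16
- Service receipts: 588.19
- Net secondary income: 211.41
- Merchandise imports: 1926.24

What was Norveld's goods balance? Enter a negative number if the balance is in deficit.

Goods balance = 3080.57 - 1926.24 = 1154.33

1154.33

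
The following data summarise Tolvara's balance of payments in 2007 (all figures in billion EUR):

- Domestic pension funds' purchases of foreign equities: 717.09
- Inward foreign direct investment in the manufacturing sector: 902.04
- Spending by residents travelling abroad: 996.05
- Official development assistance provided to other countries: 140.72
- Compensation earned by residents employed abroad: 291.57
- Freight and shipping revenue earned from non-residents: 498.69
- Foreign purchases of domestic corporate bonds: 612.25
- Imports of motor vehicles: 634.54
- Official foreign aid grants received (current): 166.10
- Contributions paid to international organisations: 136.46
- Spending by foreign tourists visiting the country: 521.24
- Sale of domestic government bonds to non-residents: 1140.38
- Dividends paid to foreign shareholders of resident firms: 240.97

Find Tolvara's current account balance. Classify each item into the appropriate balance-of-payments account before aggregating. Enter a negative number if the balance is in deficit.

Goods: -634.54
Services: 521.24 - 996.05 + 498.69 = 23.88
Primary income: 291.57 - 240.97 = 50.60
Secondary income: -140.72 - 136.46 + 166.10 = -111.08
Current account = (-634.54) + 23.88 + 50.60 + (-111.08) = -671.14
(Excluded from the current account — financial account: domestic pension funds' purchases of foreign equities 717.09, inward foreign direct investment in the manufacturing sector 902.04, foreign purchases of domestic corporate bonds 612.25, sale of domestic government bonds to non-residents 1140.38.)

-671.14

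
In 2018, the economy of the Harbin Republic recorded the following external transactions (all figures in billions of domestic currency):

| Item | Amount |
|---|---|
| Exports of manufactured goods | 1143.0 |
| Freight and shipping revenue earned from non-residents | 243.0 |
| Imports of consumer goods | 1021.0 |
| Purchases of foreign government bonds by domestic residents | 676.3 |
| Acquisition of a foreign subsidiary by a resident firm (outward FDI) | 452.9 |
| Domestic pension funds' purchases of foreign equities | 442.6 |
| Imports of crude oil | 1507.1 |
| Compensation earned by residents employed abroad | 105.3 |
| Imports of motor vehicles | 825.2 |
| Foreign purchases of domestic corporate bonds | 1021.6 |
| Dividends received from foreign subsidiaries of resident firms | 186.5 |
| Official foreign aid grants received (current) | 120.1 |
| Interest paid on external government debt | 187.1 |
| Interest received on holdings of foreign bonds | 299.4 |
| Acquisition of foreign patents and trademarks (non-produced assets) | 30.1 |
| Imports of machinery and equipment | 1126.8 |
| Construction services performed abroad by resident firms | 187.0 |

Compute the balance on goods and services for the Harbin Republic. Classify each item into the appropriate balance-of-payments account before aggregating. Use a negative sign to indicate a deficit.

-2907.1

Goods: -1507.1 - 1021.0 + 1143.0 - 825.2 - 1126.8 = -3337.1
Services: 243.0 + 187.0 = 430.0
Trade balance = -3337.1 + 430.0 = -2907.1
(Excluded from the trade balance — financial account: purchases of foreign government bonds by domestic residents 676.3, acquisition of a foreign subsidiary by a resident firm (outward FDI) 452.9, domestic pension funds' purchases of foreign equities 442.6, foreign purchases of domestic corporate bonds 1021.6; primary income: compensation earned by residents employed abroad 105.3, dividends received from foreign subsidiaries of resident firms 186.5, interest paid on external government debt 187.1, interest received on holdings of foreign bonds 299.4; secondary income: official foreign aid grants received (current) 120.1; capital account: acquisition of foreign patents and trademarks (non-produced assets) 30.1.)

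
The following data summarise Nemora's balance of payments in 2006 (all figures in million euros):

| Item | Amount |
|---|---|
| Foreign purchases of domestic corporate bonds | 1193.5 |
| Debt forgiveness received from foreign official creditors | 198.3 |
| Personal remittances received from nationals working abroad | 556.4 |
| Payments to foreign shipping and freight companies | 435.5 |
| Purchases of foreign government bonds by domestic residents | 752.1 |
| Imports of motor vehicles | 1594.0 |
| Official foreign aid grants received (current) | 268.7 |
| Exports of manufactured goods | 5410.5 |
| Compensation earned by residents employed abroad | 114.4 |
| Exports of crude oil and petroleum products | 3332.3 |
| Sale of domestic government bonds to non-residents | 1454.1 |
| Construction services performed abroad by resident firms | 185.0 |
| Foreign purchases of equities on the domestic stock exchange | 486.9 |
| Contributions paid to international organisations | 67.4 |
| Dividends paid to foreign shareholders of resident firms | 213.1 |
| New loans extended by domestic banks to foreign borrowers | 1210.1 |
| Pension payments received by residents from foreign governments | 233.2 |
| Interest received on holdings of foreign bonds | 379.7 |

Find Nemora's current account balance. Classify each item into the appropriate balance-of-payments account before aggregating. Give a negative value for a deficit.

8170.2

Goods: 5410.5 + 3332.3 - 1594.0 = 7148.8
Services: -435.5 + 185.0 = -250.5
Primary income: 114.4 + 379.7 - 213.1 = 281.0
Secondary income: -67.4 + 268.7 + 556.4 + 233.2 = 990.9
Current account = 7148.8 + (-250.5) + 281.0 + 990.9 = 8170.2
(Excluded from the current account — financial account: foreign purchases of domestic corporate bonds 1193.5, purchases of foreign government bonds by domestic residents 752.1, sale of domestic government bonds to non-residents 1454.1, foreign purchases of equities on the domestic stock exchange 486.9, new loans extended by domestic banks to foreign borrowers 1210.1; capital account: debt forgiveness received from foreign official creditors 198.3.)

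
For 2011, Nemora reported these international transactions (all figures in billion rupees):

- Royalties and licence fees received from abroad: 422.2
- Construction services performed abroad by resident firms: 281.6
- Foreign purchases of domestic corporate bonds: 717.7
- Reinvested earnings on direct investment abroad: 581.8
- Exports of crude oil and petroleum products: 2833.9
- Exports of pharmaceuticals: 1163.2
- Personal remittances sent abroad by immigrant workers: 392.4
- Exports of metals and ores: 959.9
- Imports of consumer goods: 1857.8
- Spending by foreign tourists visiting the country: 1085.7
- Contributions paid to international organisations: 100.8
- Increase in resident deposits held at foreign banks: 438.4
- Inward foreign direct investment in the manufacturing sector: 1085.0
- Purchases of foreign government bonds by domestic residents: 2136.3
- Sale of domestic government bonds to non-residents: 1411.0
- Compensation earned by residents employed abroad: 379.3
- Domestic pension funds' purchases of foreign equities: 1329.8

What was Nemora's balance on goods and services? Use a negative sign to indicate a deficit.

4888.7

Goods: 2833.9 - 1857.8 + 1163.2 + 959.9 = 3099.2
Services: 1085.7 + 281.6 + 422.2 = 1789.5
Trade balance = 3099.2 + 1789.5 = 4888.7
(Excluded from the trade balance — financial account: foreign purchases of domestic corporate bonds 717.7, increase in resident deposits held at foreign banks 438.4, inward foreign direct investment in the manufacturing sector 1085.0, purchases of foreign government bonds by domestic residents 2136.3, sale of domestic government bonds to non-residents 1411.0, domestic pension funds' purchases of foreign equities 1329.8; primary income: reinvested earnings on direct investment abroad 581.8, compensation earned by residents employed abroad 379.3; secondary income: personal remittances sent abroad by immigrant workers 392.4, contributions paid to international organisations 100.8.)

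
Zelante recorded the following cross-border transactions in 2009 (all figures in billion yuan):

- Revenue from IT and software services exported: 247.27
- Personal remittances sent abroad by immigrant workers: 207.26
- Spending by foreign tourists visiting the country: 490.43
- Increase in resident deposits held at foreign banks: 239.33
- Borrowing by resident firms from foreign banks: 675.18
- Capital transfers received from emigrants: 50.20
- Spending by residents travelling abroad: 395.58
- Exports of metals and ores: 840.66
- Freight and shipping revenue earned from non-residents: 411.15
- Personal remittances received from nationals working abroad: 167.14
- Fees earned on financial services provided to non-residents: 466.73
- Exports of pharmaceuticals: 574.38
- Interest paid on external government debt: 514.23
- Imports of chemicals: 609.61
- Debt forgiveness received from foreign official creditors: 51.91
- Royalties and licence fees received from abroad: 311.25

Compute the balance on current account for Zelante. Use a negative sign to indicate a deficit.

1782.33

Goods: 574.38 + 840.66 - 609.61 = 805.43
Services: 247.27 + 466.73 + 490.43 + 311.25 + 411.15 - 395.58 = 1531.25
Primary income: -514.23
Secondary income: 167.14 - 207.26 = -40.12
Current account = 805.43 + 1531.25 + (-514.23) + (-40.12) = 1782.33
(Excluded from the current account — financial account: increase in resident deposits held at foreign banks 239.33, borrowing by resident firms from foreign banks 675.18; capital account: capital transfers received from emigrants 50.20, debt forgiveness received from foreign official creditors 51.91.)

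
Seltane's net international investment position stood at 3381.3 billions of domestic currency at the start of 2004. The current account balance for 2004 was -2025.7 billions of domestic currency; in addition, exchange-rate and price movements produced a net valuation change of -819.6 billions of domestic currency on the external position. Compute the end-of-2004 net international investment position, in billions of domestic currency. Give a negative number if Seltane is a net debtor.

536.0

Change in NIIP = current account + net valuation change = -2025.7 + (-819.6) = -2845.3
End-of-year NIIP = 3381.3 + (-2845.3) = 536.0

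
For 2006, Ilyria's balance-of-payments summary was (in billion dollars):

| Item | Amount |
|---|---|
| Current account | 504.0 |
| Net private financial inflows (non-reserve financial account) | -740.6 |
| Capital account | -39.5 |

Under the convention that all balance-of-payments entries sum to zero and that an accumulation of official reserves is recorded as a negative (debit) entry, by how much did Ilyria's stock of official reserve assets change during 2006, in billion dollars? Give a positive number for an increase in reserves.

-276.1

Official reserve transactions balance = -(504.0 + (-39.5) + (-740.6)) = 276.1
An accumulation of reserves is recorded as a debit (negative entry), so the change in the stock of reserves is the negative of that balance.
Change in official reserves = -(276.1) = -276.1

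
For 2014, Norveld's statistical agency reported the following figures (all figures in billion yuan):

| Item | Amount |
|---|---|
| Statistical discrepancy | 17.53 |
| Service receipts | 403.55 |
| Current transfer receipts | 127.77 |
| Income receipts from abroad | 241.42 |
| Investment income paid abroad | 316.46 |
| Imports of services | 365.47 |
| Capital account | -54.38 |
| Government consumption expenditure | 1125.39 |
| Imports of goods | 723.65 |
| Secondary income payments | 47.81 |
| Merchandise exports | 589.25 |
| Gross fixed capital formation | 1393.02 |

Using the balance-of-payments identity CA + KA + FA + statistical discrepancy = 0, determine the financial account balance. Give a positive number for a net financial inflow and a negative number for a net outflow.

128.25

Goods balance = 589.25 - 723.65 = -134.40
Services balance = 403.55 - 365.47 = 38.08
Trade balance (goods + services) = -134.40 + 38.08 = -96.32
Net primary income = 241.42 - 316.46 = -75.04
Net secondary income = 127.77 - 47.81 = 79.96
Current account = -96.32 + (-75.04) + 79.96 = -91.40
Financial account = -(-91.40 + (-54.38) + 17.53) = 128.25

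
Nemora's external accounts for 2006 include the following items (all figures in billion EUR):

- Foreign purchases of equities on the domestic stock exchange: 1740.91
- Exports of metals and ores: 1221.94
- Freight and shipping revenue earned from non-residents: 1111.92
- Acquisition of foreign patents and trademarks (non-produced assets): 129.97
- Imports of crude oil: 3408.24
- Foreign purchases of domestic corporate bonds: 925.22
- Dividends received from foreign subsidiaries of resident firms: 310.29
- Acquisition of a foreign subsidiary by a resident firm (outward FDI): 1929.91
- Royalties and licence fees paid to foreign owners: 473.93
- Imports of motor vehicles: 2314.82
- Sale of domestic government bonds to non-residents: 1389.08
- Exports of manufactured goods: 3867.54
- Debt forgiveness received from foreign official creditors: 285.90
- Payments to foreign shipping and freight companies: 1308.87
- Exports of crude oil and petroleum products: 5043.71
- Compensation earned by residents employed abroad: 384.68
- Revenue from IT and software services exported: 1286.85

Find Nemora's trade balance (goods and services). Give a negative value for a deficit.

Goods: 1221.94 - 3408.24 + 3867.54 - 2314.82 + 5043.71 = 4410.13
Services: 1286.85 - 1308.87 + 1111.92 - 473.93 = 615.97
Trade balance = 4410.13 + 615.97 = 5026.10
(Excluded from the trade balance — financial account: foreign purchases of equities on the domestic stock exchange 1740.91, foreign purchases of domestic corporate bonds 925.22, acquisition of a foreign subsidiary by a resident firm (outward FDI) 1929.91, sale of domestic government bonds to non-residents 1389.08; capital account: acquisition of foreign patents and trademarks (non-produced assets) 129.97, debt forgiveness received from foreign official creditors 285.90; primary income: dividends received from foreign subsidiaries of resident firms 310.29, compensation earned by residents employed abroad 384.68.)

5026.10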